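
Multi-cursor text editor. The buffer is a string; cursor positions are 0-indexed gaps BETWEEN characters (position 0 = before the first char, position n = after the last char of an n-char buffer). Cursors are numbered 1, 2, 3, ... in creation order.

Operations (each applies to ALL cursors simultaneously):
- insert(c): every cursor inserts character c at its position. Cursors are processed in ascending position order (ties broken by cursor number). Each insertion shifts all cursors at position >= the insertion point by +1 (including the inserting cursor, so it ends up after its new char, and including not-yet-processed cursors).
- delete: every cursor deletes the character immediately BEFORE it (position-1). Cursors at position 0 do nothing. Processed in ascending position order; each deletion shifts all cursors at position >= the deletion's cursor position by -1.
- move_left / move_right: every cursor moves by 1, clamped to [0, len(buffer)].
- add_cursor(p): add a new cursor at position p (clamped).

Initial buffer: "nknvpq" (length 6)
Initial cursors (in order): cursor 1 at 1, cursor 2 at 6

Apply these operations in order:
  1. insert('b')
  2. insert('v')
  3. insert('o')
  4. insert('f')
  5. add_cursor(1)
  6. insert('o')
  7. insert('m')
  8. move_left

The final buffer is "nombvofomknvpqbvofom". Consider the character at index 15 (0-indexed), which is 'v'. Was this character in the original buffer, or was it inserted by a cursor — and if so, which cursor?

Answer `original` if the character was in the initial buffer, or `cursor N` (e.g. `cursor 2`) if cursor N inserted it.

After op 1 (insert('b')): buffer="nbknvpqb" (len 8), cursors c1@2 c2@8, authorship .1.....2
After op 2 (insert('v')): buffer="nbvknvpqbv" (len 10), cursors c1@3 c2@10, authorship .11.....22
After op 3 (insert('o')): buffer="nbvoknvpqbvo" (len 12), cursors c1@4 c2@12, authorship .111.....222
After op 4 (insert('f')): buffer="nbvofknvpqbvof" (len 14), cursors c1@5 c2@14, authorship .1111.....2222
After op 5 (add_cursor(1)): buffer="nbvofknvpqbvof" (len 14), cursors c3@1 c1@5 c2@14, authorship .1111.....2222
After op 6 (insert('o')): buffer="nobvofoknvpqbvofo" (len 17), cursors c3@2 c1@7 c2@17, authorship .311111.....22222
After op 7 (insert('m')): buffer="nombvofomknvpqbvofom" (len 20), cursors c3@3 c1@9 c2@20, authorship .33111111.....222222
After op 8 (move_left): buffer="nombvofomknvpqbvofom" (len 20), cursors c3@2 c1@8 c2@19, authorship .33111111.....222222
Authorship (.=original, N=cursor N): . 3 3 1 1 1 1 1 1 . . . . . 2 2 2 2 2 2
Index 15: author = 2

Answer: cursor 2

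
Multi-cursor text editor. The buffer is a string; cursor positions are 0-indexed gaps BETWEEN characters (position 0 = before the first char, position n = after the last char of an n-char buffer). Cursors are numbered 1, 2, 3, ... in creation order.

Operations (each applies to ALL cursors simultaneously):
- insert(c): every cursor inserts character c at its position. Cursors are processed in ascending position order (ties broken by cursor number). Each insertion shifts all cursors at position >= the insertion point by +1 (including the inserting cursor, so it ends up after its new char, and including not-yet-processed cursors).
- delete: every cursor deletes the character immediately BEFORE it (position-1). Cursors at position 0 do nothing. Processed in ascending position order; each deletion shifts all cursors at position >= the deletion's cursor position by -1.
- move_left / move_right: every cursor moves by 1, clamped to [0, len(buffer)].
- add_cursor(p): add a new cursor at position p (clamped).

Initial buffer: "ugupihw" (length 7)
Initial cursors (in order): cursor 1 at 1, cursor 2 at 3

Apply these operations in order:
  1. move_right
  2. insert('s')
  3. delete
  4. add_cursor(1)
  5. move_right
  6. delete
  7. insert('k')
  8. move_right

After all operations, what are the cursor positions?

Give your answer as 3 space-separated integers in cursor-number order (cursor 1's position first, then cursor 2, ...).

Answer: 4 6 4

Derivation:
After op 1 (move_right): buffer="ugupihw" (len 7), cursors c1@2 c2@4, authorship .......
After op 2 (insert('s')): buffer="ugsupsihw" (len 9), cursors c1@3 c2@6, authorship ..1..2...
After op 3 (delete): buffer="ugupihw" (len 7), cursors c1@2 c2@4, authorship .......
After op 4 (add_cursor(1)): buffer="ugupihw" (len 7), cursors c3@1 c1@2 c2@4, authorship .......
After op 5 (move_right): buffer="ugupihw" (len 7), cursors c3@2 c1@3 c2@5, authorship .......
After op 6 (delete): buffer="uphw" (len 4), cursors c1@1 c3@1 c2@2, authorship ....
After op 7 (insert('k')): buffer="ukkpkhw" (len 7), cursors c1@3 c3@3 c2@5, authorship .13.2..
After op 8 (move_right): buffer="ukkpkhw" (len 7), cursors c1@4 c3@4 c2@6, authorship .13.2..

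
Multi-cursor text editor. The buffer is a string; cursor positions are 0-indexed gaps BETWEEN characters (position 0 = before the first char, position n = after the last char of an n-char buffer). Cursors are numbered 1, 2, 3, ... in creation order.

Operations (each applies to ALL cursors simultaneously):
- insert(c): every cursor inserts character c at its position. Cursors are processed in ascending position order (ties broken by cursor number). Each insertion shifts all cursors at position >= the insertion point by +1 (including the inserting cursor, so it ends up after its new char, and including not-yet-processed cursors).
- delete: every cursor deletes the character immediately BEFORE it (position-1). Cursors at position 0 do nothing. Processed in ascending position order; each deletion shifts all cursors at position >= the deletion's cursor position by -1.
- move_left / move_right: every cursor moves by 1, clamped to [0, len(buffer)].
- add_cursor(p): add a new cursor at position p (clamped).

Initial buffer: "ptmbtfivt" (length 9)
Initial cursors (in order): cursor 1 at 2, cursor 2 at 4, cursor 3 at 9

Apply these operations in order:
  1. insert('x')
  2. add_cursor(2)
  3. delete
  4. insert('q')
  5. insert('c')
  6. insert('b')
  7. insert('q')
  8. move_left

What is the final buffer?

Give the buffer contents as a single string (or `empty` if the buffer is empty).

Answer: pqqccbbqqmbqcbqtfivtqcbq

Derivation:
After op 1 (insert('x')): buffer="ptxmbxtfivtx" (len 12), cursors c1@3 c2@6 c3@12, authorship ..1..2.....3
After op 2 (add_cursor(2)): buffer="ptxmbxtfivtx" (len 12), cursors c4@2 c1@3 c2@6 c3@12, authorship ..1..2.....3
After op 3 (delete): buffer="pmbtfivt" (len 8), cursors c1@1 c4@1 c2@3 c3@8, authorship ........
After op 4 (insert('q')): buffer="pqqmbqtfivtq" (len 12), cursors c1@3 c4@3 c2@6 c3@12, authorship .14..2.....3
After op 5 (insert('c')): buffer="pqqccmbqctfivtqc" (len 16), cursors c1@5 c4@5 c2@9 c3@16, authorship .1414..22.....33
After op 6 (insert('b')): buffer="pqqccbbmbqcbtfivtqcb" (len 20), cursors c1@7 c4@7 c2@12 c3@20, authorship .141414..222.....333
After op 7 (insert('q')): buffer="pqqccbbqqmbqcbqtfivtqcbq" (len 24), cursors c1@9 c4@9 c2@15 c3@24, authorship .14141414..2222.....3333
After op 8 (move_left): buffer="pqqccbbqqmbqcbqtfivtqcbq" (len 24), cursors c1@8 c4@8 c2@14 c3@23, authorship .14141414..2222.....3333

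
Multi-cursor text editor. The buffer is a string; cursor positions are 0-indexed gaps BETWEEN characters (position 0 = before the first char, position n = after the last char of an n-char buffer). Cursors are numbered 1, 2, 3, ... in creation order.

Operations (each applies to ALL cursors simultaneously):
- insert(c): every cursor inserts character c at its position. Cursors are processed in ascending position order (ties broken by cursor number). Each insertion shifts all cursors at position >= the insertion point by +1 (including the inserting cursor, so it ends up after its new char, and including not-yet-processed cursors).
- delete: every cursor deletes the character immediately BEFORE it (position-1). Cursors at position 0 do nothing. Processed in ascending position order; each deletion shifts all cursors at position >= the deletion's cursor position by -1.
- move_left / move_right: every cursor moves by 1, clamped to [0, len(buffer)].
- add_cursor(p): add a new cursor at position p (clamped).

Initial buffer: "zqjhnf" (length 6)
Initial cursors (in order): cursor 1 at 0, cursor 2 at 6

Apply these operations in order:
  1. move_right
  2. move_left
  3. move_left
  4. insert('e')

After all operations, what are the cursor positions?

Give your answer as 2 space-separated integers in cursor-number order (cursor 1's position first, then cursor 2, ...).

Answer: 1 6

Derivation:
After op 1 (move_right): buffer="zqjhnf" (len 6), cursors c1@1 c2@6, authorship ......
After op 2 (move_left): buffer="zqjhnf" (len 6), cursors c1@0 c2@5, authorship ......
After op 3 (move_left): buffer="zqjhnf" (len 6), cursors c1@0 c2@4, authorship ......
After op 4 (insert('e')): buffer="ezqjhenf" (len 8), cursors c1@1 c2@6, authorship 1....2..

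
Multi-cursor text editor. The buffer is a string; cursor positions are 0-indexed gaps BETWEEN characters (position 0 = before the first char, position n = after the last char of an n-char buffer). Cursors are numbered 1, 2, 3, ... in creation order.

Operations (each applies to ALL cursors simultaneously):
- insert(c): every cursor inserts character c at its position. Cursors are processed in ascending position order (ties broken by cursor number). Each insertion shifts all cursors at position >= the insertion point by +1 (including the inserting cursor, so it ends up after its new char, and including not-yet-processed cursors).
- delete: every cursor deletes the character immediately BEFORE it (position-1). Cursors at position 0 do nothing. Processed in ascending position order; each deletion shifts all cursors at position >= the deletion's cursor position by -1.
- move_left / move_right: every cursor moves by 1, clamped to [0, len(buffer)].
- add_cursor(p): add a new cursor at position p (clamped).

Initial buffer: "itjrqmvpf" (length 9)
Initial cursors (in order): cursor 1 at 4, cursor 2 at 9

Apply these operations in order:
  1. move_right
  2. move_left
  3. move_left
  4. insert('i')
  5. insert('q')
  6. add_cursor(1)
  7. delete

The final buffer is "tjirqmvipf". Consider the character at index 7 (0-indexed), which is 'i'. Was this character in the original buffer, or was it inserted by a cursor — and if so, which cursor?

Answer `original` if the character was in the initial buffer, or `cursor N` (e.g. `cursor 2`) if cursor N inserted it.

Answer: cursor 2

Derivation:
After op 1 (move_right): buffer="itjrqmvpf" (len 9), cursors c1@5 c2@9, authorship .........
After op 2 (move_left): buffer="itjrqmvpf" (len 9), cursors c1@4 c2@8, authorship .........
After op 3 (move_left): buffer="itjrqmvpf" (len 9), cursors c1@3 c2@7, authorship .........
After op 4 (insert('i')): buffer="itjirqmvipf" (len 11), cursors c1@4 c2@9, authorship ...1....2..
After op 5 (insert('q')): buffer="itjiqrqmviqpf" (len 13), cursors c1@5 c2@11, authorship ...11....22..
After op 6 (add_cursor(1)): buffer="itjiqrqmviqpf" (len 13), cursors c3@1 c1@5 c2@11, authorship ...11....22..
After op 7 (delete): buffer="tjirqmvipf" (len 10), cursors c3@0 c1@3 c2@8, authorship ..1....2..
Authorship (.=original, N=cursor N): . . 1 . . . . 2 . .
Index 7: author = 2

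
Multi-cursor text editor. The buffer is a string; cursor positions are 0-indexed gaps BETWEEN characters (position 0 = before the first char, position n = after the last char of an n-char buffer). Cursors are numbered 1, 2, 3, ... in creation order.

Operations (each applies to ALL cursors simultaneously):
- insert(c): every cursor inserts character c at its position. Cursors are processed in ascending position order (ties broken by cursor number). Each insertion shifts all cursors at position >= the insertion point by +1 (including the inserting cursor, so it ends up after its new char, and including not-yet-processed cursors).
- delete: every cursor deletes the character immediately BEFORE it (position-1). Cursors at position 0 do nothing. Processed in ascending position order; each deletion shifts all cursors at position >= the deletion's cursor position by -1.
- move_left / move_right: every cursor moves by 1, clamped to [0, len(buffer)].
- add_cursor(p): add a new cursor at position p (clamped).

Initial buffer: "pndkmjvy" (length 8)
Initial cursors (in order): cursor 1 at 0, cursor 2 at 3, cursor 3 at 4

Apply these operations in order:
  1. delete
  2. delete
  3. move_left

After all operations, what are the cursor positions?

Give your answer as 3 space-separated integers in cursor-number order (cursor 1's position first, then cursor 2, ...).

Answer: 0 0 0

Derivation:
After op 1 (delete): buffer="pnmjvy" (len 6), cursors c1@0 c2@2 c3@2, authorship ......
After op 2 (delete): buffer="mjvy" (len 4), cursors c1@0 c2@0 c3@0, authorship ....
After op 3 (move_left): buffer="mjvy" (len 4), cursors c1@0 c2@0 c3@0, authorship ....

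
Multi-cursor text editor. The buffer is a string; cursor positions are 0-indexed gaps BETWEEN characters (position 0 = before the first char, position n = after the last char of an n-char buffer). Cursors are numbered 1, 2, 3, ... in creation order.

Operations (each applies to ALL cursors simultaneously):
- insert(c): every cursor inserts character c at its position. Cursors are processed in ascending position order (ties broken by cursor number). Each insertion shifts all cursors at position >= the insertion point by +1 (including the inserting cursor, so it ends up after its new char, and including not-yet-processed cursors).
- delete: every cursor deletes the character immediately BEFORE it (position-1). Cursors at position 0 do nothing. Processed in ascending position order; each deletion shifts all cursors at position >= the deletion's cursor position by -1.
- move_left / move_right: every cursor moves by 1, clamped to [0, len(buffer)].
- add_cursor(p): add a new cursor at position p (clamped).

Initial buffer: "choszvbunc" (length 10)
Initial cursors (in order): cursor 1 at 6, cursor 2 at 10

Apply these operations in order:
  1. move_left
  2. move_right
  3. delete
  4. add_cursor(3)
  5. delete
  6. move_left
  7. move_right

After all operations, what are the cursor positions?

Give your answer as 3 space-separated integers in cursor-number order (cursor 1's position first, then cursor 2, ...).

Answer: 3 5 2

Derivation:
After op 1 (move_left): buffer="choszvbunc" (len 10), cursors c1@5 c2@9, authorship ..........
After op 2 (move_right): buffer="choszvbunc" (len 10), cursors c1@6 c2@10, authorship ..........
After op 3 (delete): buffer="choszbun" (len 8), cursors c1@5 c2@8, authorship ........
After op 4 (add_cursor(3)): buffer="choszbun" (len 8), cursors c3@3 c1@5 c2@8, authorship ........
After op 5 (delete): buffer="chsbu" (len 5), cursors c3@2 c1@3 c2@5, authorship .....
After op 6 (move_left): buffer="chsbu" (len 5), cursors c3@1 c1@2 c2@4, authorship .....
After op 7 (move_right): buffer="chsbu" (len 5), cursors c3@2 c1@3 c2@5, authorship .....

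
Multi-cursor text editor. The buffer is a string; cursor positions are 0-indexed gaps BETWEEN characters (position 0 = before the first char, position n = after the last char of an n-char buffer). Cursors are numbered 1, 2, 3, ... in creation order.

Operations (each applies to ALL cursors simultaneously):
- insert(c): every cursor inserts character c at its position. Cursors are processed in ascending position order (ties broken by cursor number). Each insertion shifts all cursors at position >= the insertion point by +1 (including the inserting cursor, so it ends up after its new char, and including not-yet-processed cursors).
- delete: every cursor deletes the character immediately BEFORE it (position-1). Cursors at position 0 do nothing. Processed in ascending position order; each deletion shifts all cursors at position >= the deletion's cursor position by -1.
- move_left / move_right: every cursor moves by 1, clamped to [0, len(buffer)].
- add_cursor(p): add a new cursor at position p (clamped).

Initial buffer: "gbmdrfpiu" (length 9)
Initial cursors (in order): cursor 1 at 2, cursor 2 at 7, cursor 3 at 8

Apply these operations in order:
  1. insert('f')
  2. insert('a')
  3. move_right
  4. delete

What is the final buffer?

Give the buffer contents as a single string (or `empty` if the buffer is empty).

After op 1 (insert('f')): buffer="gbfmdrfpfifu" (len 12), cursors c1@3 c2@9 c3@11, authorship ..1.....2.3.
After op 2 (insert('a')): buffer="gbfamdrfpfaifau" (len 15), cursors c1@4 c2@11 c3@14, authorship ..11.....22.33.
After op 3 (move_right): buffer="gbfamdrfpfaifau" (len 15), cursors c1@5 c2@12 c3@15, authorship ..11.....22.33.
After op 4 (delete): buffer="gbfadrfpfafa" (len 12), cursors c1@4 c2@10 c3@12, authorship ..11....2233

Answer: gbfadrfpfafa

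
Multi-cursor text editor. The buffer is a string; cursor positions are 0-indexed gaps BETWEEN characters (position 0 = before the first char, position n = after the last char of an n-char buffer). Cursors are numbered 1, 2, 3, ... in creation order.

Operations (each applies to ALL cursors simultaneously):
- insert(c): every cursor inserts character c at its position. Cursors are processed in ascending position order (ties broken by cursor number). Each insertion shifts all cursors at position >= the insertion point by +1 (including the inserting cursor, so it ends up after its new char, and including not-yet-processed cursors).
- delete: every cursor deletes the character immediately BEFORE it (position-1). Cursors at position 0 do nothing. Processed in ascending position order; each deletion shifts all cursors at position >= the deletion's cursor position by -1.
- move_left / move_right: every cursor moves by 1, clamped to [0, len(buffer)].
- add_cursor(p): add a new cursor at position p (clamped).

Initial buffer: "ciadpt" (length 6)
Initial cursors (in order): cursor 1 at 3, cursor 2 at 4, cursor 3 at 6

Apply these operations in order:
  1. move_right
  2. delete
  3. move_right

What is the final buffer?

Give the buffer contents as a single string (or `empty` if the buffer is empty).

After op 1 (move_right): buffer="ciadpt" (len 6), cursors c1@4 c2@5 c3@6, authorship ......
After op 2 (delete): buffer="cia" (len 3), cursors c1@3 c2@3 c3@3, authorship ...
After op 3 (move_right): buffer="cia" (len 3), cursors c1@3 c2@3 c3@3, authorship ...

Answer: cia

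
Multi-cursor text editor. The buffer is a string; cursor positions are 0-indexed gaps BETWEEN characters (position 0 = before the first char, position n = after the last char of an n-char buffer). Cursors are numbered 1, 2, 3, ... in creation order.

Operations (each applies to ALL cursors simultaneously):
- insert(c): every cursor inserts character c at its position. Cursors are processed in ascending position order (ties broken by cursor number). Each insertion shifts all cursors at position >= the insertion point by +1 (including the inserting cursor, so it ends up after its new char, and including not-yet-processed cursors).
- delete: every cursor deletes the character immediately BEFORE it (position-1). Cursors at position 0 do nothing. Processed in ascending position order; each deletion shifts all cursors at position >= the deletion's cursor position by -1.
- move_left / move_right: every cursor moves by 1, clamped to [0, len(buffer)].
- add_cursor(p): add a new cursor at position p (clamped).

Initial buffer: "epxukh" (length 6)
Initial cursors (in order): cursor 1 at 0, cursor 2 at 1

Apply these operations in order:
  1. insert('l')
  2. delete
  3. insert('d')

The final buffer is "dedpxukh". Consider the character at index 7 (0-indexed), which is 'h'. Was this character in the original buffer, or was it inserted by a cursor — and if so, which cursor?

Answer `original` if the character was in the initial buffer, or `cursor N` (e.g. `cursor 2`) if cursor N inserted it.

Answer: original

Derivation:
After op 1 (insert('l')): buffer="lelpxukh" (len 8), cursors c1@1 c2@3, authorship 1.2.....
After op 2 (delete): buffer="epxukh" (len 6), cursors c1@0 c2@1, authorship ......
After op 3 (insert('d')): buffer="dedpxukh" (len 8), cursors c1@1 c2@3, authorship 1.2.....
Authorship (.=original, N=cursor N): 1 . 2 . . . . .
Index 7: author = original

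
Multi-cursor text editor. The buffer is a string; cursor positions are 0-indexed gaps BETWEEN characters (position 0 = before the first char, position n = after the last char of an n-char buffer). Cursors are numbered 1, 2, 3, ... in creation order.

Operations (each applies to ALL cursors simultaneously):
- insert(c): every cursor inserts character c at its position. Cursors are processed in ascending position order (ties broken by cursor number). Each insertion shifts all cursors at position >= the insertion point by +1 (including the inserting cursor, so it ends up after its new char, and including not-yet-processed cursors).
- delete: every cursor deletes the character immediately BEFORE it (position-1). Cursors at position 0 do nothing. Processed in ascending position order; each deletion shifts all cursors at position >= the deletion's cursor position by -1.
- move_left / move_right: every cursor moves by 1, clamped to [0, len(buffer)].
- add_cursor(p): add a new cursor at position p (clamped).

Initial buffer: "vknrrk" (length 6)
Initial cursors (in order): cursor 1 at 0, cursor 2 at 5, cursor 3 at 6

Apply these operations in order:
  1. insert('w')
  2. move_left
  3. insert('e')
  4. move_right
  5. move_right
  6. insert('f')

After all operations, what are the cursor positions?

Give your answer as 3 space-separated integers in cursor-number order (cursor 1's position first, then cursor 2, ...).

After op 1 (insert('w')): buffer="wvknrrwkw" (len 9), cursors c1@1 c2@7 c3@9, authorship 1.....2.3
After op 2 (move_left): buffer="wvknrrwkw" (len 9), cursors c1@0 c2@6 c3@8, authorship 1.....2.3
After op 3 (insert('e')): buffer="ewvknrrewkew" (len 12), cursors c1@1 c2@8 c3@11, authorship 11.....22.33
After op 4 (move_right): buffer="ewvknrrewkew" (len 12), cursors c1@2 c2@9 c3@12, authorship 11.....22.33
After op 5 (move_right): buffer="ewvknrrewkew" (len 12), cursors c1@3 c2@10 c3@12, authorship 11.....22.33
After op 6 (insert('f')): buffer="ewvfknrrewkfewf" (len 15), cursors c1@4 c2@12 c3@15, authorship 11.1....22.2333

Answer: 4 12 15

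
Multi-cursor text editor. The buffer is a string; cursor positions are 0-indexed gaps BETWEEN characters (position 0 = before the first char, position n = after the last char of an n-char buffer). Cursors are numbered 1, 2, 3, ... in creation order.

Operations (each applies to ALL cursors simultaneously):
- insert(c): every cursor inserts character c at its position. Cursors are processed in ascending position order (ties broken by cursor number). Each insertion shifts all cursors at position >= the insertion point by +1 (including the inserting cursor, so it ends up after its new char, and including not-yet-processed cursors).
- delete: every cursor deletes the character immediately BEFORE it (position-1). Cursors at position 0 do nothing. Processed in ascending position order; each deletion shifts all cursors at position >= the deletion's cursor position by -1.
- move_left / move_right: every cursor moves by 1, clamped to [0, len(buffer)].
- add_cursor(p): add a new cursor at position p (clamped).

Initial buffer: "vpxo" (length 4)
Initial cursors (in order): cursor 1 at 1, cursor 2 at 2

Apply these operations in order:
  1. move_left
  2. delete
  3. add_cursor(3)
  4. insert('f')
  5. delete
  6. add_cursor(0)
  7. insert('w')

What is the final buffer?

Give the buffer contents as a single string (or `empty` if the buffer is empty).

After op 1 (move_left): buffer="vpxo" (len 4), cursors c1@0 c2@1, authorship ....
After op 2 (delete): buffer="pxo" (len 3), cursors c1@0 c2@0, authorship ...
After op 3 (add_cursor(3)): buffer="pxo" (len 3), cursors c1@0 c2@0 c3@3, authorship ...
After op 4 (insert('f')): buffer="ffpxof" (len 6), cursors c1@2 c2@2 c3@6, authorship 12...3
After op 5 (delete): buffer="pxo" (len 3), cursors c1@0 c2@0 c3@3, authorship ...
After op 6 (add_cursor(0)): buffer="pxo" (len 3), cursors c1@0 c2@0 c4@0 c3@3, authorship ...
After op 7 (insert('w')): buffer="wwwpxow" (len 7), cursors c1@3 c2@3 c4@3 c3@7, authorship 124...3

Answer: wwwpxow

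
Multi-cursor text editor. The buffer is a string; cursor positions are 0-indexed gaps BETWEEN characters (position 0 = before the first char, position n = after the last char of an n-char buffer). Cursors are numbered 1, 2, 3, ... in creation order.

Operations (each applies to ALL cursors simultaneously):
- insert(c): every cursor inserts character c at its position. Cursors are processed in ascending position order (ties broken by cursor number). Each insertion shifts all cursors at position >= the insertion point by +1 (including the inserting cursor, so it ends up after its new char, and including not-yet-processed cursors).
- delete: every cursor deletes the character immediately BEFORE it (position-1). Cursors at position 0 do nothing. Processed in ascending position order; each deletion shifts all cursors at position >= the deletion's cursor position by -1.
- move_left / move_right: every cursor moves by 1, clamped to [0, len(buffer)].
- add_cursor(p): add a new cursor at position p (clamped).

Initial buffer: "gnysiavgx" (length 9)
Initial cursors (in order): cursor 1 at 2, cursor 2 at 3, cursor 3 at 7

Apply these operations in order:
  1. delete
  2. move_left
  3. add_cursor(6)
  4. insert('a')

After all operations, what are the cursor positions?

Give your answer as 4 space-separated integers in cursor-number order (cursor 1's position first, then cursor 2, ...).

After op 1 (delete): buffer="gsiagx" (len 6), cursors c1@1 c2@1 c3@4, authorship ......
After op 2 (move_left): buffer="gsiagx" (len 6), cursors c1@0 c2@0 c3@3, authorship ......
After op 3 (add_cursor(6)): buffer="gsiagx" (len 6), cursors c1@0 c2@0 c3@3 c4@6, authorship ......
After op 4 (insert('a')): buffer="aagsiaagxa" (len 10), cursors c1@2 c2@2 c3@6 c4@10, authorship 12...3...4

Answer: 2 2 6 10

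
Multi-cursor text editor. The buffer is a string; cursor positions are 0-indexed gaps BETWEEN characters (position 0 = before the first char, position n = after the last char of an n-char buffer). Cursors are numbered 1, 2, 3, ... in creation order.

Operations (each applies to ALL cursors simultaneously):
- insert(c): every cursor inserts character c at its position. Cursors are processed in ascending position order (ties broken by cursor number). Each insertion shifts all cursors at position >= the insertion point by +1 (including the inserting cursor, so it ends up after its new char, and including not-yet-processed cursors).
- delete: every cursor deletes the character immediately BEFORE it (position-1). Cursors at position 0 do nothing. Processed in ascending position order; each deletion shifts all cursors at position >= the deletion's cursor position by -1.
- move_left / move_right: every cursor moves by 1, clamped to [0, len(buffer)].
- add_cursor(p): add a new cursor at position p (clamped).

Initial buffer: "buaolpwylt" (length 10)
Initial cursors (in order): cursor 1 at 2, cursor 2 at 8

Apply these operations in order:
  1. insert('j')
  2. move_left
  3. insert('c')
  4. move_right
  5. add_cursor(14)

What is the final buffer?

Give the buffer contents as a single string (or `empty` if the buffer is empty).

Answer: bucjaolpwycjlt

Derivation:
After op 1 (insert('j')): buffer="bujaolpwyjlt" (len 12), cursors c1@3 c2@10, authorship ..1......2..
After op 2 (move_left): buffer="bujaolpwyjlt" (len 12), cursors c1@2 c2@9, authorship ..1......2..
After op 3 (insert('c')): buffer="bucjaolpwycjlt" (len 14), cursors c1@3 c2@11, authorship ..11......22..
After op 4 (move_right): buffer="bucjaolpwycjlt" (len 14), cursors c1@4 c2@12, authorship ..11......22..
After op 5 (add_cursor(14)): buffer="bucjaolpwycjlt" (len 14), cursors c1@4 c2@12 c3@14, authorship ..11......22..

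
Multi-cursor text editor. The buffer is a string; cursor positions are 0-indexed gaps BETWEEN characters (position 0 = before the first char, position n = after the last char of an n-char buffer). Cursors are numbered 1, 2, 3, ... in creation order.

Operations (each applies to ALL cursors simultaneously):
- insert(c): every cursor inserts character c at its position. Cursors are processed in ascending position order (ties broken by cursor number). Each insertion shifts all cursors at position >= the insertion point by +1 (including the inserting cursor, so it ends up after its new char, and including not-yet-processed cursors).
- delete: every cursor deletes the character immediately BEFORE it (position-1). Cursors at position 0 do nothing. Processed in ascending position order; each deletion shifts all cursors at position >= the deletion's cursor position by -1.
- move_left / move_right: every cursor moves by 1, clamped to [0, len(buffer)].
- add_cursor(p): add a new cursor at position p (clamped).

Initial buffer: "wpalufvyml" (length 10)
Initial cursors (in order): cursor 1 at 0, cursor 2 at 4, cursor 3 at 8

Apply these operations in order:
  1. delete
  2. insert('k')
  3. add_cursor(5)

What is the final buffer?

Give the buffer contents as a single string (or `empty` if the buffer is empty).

Answer: kwpakufvkml

Derivation:
After op 1 (delete): buffer="wpaufvml" (len 8), cursors c1@0 c2@3 c3@6, authorship ........
After op 2 (insert('k')): buffer="kwpakufvkml" (len 11), cursors c1@1 c2@5 c3@9, authorship 1...2...3..
After op 3 (add_cursor(5)): buffer="kwpakufvkml" (len 11), cursors c1@1 c2@5 c4@5 c3@9, authorship 1...2...3..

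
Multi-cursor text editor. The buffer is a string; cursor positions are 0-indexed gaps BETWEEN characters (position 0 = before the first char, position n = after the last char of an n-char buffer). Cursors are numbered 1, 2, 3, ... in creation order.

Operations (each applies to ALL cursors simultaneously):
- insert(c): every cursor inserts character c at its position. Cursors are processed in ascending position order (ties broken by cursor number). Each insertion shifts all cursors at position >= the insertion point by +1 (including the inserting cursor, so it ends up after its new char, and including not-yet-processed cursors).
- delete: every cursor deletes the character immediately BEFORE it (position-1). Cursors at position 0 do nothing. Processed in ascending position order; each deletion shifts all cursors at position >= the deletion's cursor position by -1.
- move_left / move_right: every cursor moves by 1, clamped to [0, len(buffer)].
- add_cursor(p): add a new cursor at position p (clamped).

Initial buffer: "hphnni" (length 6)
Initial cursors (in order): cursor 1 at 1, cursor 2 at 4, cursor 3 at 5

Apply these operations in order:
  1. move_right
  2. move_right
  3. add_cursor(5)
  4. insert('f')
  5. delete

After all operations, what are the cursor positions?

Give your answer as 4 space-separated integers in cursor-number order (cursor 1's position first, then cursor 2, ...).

After op 1 (move_right): buffer="hphnni" (len 6), cursors c1@2 c2@5 c3@6, authorship ......
After op 2 (move_right): buffer="hphnni" (len 6), cursors c1@3 c2@6 c3@6, authorship ......
After op 3 (add_cursor(5)): buffer="hphnni" (len 6), cursors c1@3 c4@5 c2@6 c3@6, authorship ......
After op 4 (insert('f')): buffer="hphfnnfiff" (len 10), cursors c1@4 c4@7 c2@10 c3@10, authorship ...1..4.23
After op 5 (delete): buffer="hphnni" (len 6), cursors c1@3 c4@5 c2@6 c3@6, authorship ......

Answer: 3 6 6 5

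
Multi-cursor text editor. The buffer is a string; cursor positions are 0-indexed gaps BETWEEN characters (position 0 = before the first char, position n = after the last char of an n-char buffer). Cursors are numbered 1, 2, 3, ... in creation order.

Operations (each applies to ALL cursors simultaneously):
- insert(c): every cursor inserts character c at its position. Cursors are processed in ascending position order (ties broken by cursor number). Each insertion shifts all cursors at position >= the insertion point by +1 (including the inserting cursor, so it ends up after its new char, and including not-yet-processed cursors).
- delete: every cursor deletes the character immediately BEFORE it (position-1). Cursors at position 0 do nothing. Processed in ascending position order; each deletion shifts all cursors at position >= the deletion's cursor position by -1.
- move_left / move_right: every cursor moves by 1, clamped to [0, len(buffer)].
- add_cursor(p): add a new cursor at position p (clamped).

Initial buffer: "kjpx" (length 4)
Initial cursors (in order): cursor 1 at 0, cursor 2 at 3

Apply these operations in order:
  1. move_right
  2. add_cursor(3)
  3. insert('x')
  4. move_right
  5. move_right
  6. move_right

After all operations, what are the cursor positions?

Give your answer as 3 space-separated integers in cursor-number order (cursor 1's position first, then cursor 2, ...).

After op 1 (move_right): buffer="kjpx" (len 4), cursors c1@1 c2@4, authorship ....
After op 2 (add_cursor(3)): buffer="kjpx" (len 4), cursors c1@1 c3@3 c2@4, authorship ....
After op 3 (insert('x')): buffer="kxjpxxx" (len 7), cursors c1@2 c3@5 c2@7, authorship .1..3.2
After op 4 (move_right): buffer="kxjpxxx" (len 7), cursors c1@3 c3@6 c2@7, authorship .1..3.2
After op 5 (move_right): buffer="kxjpxxx" (len 7), cursors c1@4 c2@7 c3@7, authorship .1..3.2
After op 6 (move_right): buffer="kxjpxxx" (len 7), cursors c1@5 c2@7 c3@7, authorship .1..3.2

Answer: 5 7 7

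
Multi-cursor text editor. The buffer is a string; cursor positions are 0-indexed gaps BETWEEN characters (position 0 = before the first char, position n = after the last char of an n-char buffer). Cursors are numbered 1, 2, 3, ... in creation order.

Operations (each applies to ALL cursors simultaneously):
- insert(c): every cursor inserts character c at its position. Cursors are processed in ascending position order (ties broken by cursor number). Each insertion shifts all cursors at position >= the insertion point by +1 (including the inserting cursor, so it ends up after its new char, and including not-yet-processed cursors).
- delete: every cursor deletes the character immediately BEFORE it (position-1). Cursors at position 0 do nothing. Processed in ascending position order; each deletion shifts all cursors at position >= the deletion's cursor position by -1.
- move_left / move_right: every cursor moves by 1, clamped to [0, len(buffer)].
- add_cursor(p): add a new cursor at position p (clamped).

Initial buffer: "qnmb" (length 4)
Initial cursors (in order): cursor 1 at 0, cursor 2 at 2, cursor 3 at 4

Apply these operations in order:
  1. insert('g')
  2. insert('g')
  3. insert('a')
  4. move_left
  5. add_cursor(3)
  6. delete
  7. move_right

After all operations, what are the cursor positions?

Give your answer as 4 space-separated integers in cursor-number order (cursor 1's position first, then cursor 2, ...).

Answer: 2 5 9 2

Derivation:
After op 1 (insert('g')): buffer="gqngmbg" (len 7), cursors c1@1 c2@4 c3@7, authorship 1..2..3
After op 2 (insert('g')): buffer="ggqnggmbgg" (len 10), cursors c1@2 c2@6 c3@10, authorship 11..22..33
After op 3 (insert('a')): buffer="ggaqnggambgga" (len 13), cursors c1@3 c2@8 c3@13, authorship 111..222..333
After op 4 (move_left): buffer="ggaqnggambgga" (len 13), cursors c1@2 c2@7 c3@12, authorship 111..222..333
After op 5 (add_cursor(3)): buffer="ggaqnggambgga" (len 13), cursors c1@2 c4@3 c2@7 c3@12, authorship 111..222..333
After op 6 (delete): buffer="gqngambga" (len 9), cursors c1@1 c4@1 c2@4 c3@8, authorship 1..22..33
After op 7 (move_right): buffer="gqngambga" (len 9), cursors c1@2 c4@2 c2@5 c3@9, authorship 1..22..33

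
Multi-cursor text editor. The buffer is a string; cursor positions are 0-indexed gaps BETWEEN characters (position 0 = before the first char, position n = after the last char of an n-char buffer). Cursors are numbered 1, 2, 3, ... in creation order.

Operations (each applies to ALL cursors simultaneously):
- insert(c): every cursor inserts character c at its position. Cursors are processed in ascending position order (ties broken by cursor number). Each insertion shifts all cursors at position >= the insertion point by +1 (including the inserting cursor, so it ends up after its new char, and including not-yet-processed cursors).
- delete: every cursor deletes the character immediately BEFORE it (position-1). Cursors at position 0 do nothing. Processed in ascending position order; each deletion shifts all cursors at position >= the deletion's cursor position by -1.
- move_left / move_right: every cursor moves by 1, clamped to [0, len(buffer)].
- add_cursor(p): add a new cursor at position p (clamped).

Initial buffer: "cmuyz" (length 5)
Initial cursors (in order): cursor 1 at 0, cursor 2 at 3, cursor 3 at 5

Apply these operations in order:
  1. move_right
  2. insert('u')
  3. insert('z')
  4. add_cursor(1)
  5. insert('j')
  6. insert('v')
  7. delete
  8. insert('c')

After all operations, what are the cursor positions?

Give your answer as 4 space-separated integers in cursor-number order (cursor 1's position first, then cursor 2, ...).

Answer: 7 14 19 3

Derivation:
After op 1 (move_right): buffer="cmuyz" (len 5), cursors c1@1 c2@4 c3@5, authorship .....
After op 2 (insert('u')): buffer="cumuyuzu" (len 8), cursors c1@2 c2@6 c3@8, authorship .1...2.3
After op 3 (insert('z')): buffer="cuzmuyuzzuz" (len 11), cursors c1@3 c2@8 c3@11, authorship .11...22.33
After op 4 (add_cursor(1)): buffer="cuzmuyuzzuz" (len 11), cursors c4@1 c1@3 c2@8 c3@11, authorship .11...22.33
After op 5 (insert('j')): buffer="cjuzjmuyuzjzuzj" (len 15), cursors c4@2 c1@5 c2@11 c3@15, authorship .4111...222.333
After op 6 (insert('v')): buffer="cjvuzjvmuyuzjvzuzjv" (len 19), cursors c4@3 c1@7 c2@14 c3@19, authorship .441111...2222.3333
After op 7 (delete): buffer="cjuzjmuyuzjzuzj" (len 15), cursors c4@2 c1@5 c2@11 c3@15, authorship .4111...222.333
After op 8 (insert('c')): buffer="cjcuzjcmuyuzjczuzjc" (len 19), cursors c4@3 c1@7 c2@14 c3@19, authorship .441111...2222.3333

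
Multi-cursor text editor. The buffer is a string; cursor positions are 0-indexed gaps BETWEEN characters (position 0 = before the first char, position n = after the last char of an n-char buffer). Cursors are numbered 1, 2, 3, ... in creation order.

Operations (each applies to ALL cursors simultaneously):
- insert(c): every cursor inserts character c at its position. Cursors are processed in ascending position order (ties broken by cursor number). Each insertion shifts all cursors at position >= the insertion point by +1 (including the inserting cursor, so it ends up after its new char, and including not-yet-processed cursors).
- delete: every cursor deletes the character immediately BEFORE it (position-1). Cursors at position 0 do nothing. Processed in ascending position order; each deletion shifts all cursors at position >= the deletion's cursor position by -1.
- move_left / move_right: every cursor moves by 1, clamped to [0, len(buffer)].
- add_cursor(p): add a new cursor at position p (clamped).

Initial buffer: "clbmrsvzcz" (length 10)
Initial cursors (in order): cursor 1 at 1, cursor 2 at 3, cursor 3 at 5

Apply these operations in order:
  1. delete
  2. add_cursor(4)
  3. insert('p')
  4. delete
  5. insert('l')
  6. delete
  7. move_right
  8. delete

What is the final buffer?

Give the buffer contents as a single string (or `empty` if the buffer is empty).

After op 1 (delete): buffer="lmsvzcz" (len 7), cursors c1@0 c2@1 c3@2, authorship .......
After op 2 (add_cursor(4)): buffer="lmsvzcz" (len 7), cursors c1@0 c2@1 c3@2 c4@4, authorship .......
After op 3 (insert('p')): buffer="plpmpsvpzcz" (len 11), cursors c1@1 c2@3 c3@5 c4@8, authorship 1.2.3..4...
After op 4 (delete): buffer="lmsvzcz" (len 7), cursors c1@0 c2@1 c3@2 c4@4, authorship .......
After op 5 (insert('l')): buffer="lllmlsvlzcz" (len 11), cursors c1@1 c2@3 c3@5 c4@8, authorship 1.2.3..4...
After op 6 (delete): buffer="lmsvzcz" (len 7), cursors c1@0 c2@1 c3@2 c4@4, authorship .......
After op 7 (move_right): buffer="lmsvzcz" (len 7), cursors c1@1 c2@2 c3@3 c4@5, authorship .......
After op 8 (delete): buffer="vcz" (len 3), cursors c1@0 c2@0 c3@0 c4@1, authorship ...

Answer: vcz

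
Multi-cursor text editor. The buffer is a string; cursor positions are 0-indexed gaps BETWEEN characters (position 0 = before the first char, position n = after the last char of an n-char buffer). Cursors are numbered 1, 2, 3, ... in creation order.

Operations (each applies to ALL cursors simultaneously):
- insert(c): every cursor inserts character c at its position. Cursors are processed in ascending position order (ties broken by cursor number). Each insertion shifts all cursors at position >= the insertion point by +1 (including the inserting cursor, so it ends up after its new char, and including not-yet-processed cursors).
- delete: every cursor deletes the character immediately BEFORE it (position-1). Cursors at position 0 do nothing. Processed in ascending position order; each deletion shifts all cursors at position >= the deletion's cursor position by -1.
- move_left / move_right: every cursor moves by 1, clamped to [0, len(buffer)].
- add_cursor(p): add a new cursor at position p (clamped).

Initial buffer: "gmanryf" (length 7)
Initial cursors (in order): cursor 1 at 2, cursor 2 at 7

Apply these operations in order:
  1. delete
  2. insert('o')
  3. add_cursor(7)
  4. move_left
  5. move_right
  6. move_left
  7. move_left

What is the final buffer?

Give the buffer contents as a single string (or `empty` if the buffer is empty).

After op 1 (delete): buffer="ganry" (len 5), cursors c1@1 c2@5, authorship .....
After op 2 (insert('o')): buffer="goanryo" (len 7), cursors c1@2 c2@7, authorship .1....2
After op 3 (add_cursor(7)): buffer="goanryo" (len 7), cursors c1@2 c2@7 c3@7, authorship .1....2
After op 4 (move_left): buffer="goanryo" (len 7), cursors c1@1 c2@6 c3@6, authorship .1....2
After op 5 (move_right): buffer="goanryo" (len 7), cursors c1@2 c2@7 c3@7, authorship .1....2
After op 6 (move_left): buffer="goanryo" (len 7), cursors c1@1 c2@6 c3@6, authorship .1....2
After op 7 (move_left): buffer="goanryo" (len 7), cursors c1@0 c2@5 c3@5, authorship .1....2

Answer: goanryo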